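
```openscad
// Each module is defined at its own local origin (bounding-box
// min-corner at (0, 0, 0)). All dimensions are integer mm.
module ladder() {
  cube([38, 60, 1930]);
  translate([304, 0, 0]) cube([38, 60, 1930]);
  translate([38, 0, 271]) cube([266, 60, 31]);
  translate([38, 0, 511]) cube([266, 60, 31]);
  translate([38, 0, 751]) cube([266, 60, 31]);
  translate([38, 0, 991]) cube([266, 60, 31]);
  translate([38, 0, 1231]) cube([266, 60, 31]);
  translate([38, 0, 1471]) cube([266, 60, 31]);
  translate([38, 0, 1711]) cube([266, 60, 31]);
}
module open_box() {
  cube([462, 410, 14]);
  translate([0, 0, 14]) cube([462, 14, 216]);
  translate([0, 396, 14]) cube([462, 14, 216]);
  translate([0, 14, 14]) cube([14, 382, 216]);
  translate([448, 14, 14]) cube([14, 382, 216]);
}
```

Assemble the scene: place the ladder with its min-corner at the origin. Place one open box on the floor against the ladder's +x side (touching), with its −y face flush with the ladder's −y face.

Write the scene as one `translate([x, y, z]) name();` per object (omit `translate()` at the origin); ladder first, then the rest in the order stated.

ladder();
translate([342, 0, 0]) open_box();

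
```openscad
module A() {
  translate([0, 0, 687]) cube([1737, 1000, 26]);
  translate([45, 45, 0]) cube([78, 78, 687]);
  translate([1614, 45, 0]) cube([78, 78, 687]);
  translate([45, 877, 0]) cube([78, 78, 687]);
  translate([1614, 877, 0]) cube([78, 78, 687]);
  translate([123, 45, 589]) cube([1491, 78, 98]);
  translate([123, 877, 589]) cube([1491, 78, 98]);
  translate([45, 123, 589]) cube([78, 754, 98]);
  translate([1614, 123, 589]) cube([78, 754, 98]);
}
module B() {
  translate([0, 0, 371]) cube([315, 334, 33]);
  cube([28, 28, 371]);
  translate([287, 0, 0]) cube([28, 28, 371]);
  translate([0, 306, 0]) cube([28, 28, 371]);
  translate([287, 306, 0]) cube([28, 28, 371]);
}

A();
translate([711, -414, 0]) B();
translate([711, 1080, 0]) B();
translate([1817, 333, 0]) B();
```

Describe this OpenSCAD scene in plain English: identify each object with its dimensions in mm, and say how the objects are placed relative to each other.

A is a rectangular dining table. The top is 1737×1000×26 mm with its upper surface at z = 713 mm. It stands on four 78×78 mm square legs, each inset 45 mm from the nearest pair of top edges, running from the floor to the underside of the top. Four apron rails, 78 mm thick and 98 mm tall, run between adjacent legs with their top edges flush with the underside of the top and their outer faces flush with the legs' outer faces.

B is a four-legged stool. The seat is 315×334 mm, 33 mm thick, top at z = 404 mm. It stands on four square legs, each 28×28 mm in cross-section, from z = 0 to the seat underside, each flush with a corner of the seat.

Three stools sit around the table at the −y, +y, +x sides.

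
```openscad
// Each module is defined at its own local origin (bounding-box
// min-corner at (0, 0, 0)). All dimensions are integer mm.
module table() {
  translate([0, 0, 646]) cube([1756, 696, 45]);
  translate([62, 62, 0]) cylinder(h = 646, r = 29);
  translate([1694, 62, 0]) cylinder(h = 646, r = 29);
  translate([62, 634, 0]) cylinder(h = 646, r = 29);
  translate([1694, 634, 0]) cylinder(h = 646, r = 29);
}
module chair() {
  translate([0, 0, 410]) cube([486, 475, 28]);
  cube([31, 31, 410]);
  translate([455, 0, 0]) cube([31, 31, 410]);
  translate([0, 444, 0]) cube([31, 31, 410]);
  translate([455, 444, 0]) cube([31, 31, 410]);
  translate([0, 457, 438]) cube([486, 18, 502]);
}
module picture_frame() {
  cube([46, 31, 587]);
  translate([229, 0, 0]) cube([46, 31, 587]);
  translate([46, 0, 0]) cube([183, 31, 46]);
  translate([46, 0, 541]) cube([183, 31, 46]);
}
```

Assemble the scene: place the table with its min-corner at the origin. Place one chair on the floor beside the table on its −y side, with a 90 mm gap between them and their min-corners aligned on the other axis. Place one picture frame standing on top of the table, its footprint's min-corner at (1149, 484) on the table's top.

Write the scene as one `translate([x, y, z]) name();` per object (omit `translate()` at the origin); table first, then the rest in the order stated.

table();
translate([0, -565, 0]) chair();
translate([1149, 484, 691]) picture_frame();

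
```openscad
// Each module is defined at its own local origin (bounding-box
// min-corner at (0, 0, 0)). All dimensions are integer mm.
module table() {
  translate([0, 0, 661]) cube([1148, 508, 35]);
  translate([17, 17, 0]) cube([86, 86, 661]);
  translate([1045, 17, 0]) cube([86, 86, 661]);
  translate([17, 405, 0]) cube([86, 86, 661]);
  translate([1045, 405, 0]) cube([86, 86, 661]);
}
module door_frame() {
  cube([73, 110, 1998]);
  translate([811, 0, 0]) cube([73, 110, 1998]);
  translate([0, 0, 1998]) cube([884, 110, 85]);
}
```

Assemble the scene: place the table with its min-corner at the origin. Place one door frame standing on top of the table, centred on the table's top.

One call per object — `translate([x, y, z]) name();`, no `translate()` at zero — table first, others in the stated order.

table();
translate([132, 199, 696]) door_frame();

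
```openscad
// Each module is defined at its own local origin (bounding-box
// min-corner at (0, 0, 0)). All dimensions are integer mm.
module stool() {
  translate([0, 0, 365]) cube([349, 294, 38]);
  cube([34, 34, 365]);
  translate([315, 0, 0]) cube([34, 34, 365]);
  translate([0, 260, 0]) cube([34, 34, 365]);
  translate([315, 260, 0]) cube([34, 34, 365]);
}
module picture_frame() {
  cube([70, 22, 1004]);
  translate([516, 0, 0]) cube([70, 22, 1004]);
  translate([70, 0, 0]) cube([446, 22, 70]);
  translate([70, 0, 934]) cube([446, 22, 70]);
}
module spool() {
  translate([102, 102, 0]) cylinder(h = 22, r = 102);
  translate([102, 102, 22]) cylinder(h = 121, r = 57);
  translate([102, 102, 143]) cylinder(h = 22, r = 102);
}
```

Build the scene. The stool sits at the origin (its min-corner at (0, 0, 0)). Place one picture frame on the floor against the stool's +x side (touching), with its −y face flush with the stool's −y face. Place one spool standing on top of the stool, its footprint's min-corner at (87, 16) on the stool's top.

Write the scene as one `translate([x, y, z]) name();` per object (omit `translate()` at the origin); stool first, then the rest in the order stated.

stool();
translate([349, 0, 0]) picture_frame();
translate([87, 16, 403]) spool();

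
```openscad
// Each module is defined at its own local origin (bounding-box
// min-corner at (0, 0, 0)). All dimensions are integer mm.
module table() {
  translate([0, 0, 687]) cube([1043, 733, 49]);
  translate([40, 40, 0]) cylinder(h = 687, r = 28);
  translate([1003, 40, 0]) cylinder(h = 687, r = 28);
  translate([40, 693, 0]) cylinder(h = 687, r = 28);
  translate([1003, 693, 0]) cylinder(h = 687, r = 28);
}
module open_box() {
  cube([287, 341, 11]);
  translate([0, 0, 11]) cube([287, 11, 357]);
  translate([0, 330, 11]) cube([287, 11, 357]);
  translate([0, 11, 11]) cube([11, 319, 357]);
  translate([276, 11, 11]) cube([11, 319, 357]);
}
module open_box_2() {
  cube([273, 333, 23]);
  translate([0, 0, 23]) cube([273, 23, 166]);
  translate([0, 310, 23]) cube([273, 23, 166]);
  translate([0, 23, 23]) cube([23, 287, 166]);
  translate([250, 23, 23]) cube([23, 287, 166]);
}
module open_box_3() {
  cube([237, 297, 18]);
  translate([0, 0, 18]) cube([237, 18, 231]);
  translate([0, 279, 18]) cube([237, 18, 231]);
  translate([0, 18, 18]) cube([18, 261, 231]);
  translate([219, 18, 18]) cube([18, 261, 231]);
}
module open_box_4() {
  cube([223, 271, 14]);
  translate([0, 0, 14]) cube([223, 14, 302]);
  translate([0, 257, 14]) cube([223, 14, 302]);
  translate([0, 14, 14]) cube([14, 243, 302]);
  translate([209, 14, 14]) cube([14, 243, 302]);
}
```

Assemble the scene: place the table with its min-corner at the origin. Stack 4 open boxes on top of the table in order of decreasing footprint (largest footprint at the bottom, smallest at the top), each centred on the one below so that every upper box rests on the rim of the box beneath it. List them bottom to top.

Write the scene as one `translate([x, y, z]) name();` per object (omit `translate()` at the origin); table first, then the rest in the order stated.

table();
translate([378, 196, 736]) open_box();
translate([385, 200, 1104]) open_box_2();
translate([403, 218, 1293]) open_box_3();
translate([410, 231, 1542]) open_box_4();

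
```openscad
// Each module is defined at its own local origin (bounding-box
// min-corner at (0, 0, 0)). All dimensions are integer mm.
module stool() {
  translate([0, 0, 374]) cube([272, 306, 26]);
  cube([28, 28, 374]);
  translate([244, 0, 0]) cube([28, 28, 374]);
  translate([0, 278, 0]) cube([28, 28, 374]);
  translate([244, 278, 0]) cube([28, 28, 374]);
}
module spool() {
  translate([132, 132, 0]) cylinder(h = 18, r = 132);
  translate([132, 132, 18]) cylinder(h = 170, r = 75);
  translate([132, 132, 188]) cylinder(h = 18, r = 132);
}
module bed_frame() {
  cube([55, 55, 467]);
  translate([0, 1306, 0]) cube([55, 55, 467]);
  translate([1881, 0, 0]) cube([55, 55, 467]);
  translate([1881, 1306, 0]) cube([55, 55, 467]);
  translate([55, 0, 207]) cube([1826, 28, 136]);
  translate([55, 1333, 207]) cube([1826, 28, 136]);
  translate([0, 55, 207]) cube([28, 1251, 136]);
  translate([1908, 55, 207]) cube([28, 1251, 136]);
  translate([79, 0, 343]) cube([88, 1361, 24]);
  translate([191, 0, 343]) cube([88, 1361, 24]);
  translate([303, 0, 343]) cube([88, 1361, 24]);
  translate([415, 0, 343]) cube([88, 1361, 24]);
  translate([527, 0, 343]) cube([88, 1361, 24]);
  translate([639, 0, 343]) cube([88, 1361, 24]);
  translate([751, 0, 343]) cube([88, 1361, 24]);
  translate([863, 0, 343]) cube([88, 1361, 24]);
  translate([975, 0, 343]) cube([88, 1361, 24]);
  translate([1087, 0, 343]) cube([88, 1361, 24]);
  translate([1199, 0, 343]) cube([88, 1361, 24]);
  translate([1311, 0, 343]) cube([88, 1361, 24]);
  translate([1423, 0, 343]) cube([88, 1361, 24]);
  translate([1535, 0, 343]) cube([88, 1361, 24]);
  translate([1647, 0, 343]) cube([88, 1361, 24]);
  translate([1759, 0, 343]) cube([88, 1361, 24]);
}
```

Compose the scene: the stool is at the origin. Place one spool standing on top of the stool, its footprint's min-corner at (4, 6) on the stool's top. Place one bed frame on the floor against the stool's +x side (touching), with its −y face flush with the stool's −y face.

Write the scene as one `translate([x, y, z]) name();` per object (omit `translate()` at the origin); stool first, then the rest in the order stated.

stool();
translate([4, 6, 400]) spool();
translate([272, 0, 0]) bed_frame();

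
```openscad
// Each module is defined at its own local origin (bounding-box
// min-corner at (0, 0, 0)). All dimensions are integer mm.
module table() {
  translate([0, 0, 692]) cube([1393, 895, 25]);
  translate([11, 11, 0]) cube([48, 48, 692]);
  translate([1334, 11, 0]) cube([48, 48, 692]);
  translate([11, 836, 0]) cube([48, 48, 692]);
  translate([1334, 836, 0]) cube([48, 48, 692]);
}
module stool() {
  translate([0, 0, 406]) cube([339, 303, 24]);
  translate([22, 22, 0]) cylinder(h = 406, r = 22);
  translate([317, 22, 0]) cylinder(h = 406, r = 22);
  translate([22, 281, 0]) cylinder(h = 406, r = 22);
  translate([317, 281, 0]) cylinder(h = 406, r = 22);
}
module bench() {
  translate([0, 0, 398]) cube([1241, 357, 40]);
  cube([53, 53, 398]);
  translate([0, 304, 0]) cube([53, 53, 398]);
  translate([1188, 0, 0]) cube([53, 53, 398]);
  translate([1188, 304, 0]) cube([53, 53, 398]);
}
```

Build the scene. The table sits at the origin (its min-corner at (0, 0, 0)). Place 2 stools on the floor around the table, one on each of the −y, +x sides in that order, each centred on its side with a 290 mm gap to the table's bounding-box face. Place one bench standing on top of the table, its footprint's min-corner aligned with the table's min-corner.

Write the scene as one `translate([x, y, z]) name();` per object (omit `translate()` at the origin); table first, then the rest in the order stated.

table();
translate([527, -593, 0]) stool();
translate([1683, 296, 0]) stool();
translate([0, 0, 717]) bench();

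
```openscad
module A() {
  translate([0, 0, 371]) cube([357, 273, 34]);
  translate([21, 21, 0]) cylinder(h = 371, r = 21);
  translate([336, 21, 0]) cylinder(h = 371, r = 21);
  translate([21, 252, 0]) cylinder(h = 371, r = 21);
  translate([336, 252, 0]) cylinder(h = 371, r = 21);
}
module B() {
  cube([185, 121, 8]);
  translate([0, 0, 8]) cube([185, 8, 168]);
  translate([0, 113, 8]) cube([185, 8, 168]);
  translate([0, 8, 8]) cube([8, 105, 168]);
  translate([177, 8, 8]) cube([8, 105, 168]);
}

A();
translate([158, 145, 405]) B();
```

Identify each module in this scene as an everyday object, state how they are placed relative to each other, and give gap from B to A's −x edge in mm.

The open box's min-x is at 158; the stool's min-x is 0; gap = 158 mm.

A is a stool. B is an open box. The open box is on top of the stool. The gap from the open box to the stool's −x edge is 158 mm.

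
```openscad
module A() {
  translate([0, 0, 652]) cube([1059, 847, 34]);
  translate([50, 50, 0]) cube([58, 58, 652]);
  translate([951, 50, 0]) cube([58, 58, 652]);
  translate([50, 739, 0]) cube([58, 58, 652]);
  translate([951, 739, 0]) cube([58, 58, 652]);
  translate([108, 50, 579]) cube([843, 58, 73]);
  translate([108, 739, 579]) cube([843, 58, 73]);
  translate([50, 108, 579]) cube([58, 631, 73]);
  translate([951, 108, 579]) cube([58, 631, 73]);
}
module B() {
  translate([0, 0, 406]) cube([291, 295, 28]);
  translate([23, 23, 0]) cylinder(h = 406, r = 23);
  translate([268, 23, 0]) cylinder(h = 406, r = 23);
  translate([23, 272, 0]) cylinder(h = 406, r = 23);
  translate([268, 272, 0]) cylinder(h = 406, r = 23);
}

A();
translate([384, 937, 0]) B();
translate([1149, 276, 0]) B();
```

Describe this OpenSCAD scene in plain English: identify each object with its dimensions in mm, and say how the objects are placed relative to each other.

A is a table with a 1059×847 mm rectangular top, 34 mm thick, top surface at z = 686 mm, supported by four 58×58 mm square legs, each inset 50 mm from the nearest pair of top edges, running from the floor. Four apron rails, 58 mm thick and 73 mm tall, run between adjacent legs with their top edges flush with the underside of the top and their outer faces flush with the legs' outer faces.

B is a simple wooden stool: a rectangular seat 291 mm (x) by 295 mm (y), 28 mm thick, top face at z = 434 mm, on four round legs, each 46 mm in diameter. The legs rest on z = 0, each leg's axis is inset half a diameter from the nearest pair of seat edges (so the leg's bounding box is flush with the corner).

Two stools sit around the table at the +y, +x sides.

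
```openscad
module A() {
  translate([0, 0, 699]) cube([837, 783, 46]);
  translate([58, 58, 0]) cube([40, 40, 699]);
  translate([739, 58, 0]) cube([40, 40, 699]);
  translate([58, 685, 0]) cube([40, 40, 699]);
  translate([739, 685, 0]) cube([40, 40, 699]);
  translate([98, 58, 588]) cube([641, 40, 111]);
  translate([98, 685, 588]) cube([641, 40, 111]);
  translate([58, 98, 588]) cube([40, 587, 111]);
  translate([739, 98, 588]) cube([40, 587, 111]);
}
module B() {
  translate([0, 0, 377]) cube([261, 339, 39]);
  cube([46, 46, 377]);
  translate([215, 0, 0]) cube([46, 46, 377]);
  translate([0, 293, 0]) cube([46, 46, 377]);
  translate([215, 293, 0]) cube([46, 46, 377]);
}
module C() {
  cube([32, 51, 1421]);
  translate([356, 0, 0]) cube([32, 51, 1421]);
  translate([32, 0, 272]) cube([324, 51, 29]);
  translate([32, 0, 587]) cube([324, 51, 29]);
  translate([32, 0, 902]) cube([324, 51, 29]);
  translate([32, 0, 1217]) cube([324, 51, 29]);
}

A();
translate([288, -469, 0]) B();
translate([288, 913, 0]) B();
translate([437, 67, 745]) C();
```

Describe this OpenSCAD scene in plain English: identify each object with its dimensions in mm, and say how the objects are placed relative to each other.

A is a rectangular dining table. The top is 837×783×46 mm with its upper surface at z = 745 mm. It stands on four 40×40 mm square legs, each inset 58 mm from the nearest pair of top edges, running from the floor to the underside of the top. Four apron rails, 40 mm thick and 111 mm tall, run between adjacent legs with their top edges flush with the underside of the top and their outer faces flush with the legs' outer faces.

B is a four-legged stool. The seat is 261×339 mm, 39 mm thick, top at z = 416 mm. It stands on four square legs, each 46×46 mm in cross-section, from z = 0 to the seat underside, each flush with a corner of the seat.

C is a straight ladder. Two 32×51 mm vertical rails, 1421 mm tall, stand 388 mm apart (outside-to-outside) with their front faces coplanar on the −y side. 4 rungs, each 51 mm deep and 29 mm tall, span between the inner faces of the rails, front faces flush with the rails. The lowest rung's underside is at z = 272 mm and rungs are spaced 315 mm apart (underside to underside).

Two stools sit around the table at the −y, +y sides. The ladder is on top of the table.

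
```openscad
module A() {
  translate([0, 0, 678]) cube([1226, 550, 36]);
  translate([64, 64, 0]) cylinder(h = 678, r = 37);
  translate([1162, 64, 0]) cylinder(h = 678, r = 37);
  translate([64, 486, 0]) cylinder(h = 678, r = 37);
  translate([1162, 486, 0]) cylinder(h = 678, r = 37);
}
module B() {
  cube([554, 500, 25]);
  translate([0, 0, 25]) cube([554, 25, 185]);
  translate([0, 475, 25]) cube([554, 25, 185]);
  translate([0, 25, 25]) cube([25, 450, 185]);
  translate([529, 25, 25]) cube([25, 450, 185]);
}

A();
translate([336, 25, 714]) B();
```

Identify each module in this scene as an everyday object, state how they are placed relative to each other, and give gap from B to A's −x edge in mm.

A is a table. B is an open box. The open box is on top of the table, centred. The gap from the open box to the table's −x edge is 336 mm.

The open box's min-x is at 336; the table's min-x is 0; gap = 336 mm.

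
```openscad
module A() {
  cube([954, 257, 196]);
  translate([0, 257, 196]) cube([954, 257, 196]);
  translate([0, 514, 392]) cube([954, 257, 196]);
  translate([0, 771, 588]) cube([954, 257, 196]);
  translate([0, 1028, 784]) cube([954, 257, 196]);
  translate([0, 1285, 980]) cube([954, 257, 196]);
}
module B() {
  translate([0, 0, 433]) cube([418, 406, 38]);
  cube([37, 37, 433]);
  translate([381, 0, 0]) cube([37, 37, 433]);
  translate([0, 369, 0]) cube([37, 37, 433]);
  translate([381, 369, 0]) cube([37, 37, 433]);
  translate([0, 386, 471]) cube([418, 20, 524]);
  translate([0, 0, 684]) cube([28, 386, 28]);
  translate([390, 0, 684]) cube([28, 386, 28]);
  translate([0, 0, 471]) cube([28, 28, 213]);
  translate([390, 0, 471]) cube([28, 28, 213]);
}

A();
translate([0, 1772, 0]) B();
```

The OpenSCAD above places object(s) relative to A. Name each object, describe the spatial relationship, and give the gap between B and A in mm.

A is a staircase. B is a chair. The chair is on the floor beside the staircase on its +y side. The gap between the chair and the staircase is 230 mm.

The chair's nearest face is 230 mm from the staircase's +y face.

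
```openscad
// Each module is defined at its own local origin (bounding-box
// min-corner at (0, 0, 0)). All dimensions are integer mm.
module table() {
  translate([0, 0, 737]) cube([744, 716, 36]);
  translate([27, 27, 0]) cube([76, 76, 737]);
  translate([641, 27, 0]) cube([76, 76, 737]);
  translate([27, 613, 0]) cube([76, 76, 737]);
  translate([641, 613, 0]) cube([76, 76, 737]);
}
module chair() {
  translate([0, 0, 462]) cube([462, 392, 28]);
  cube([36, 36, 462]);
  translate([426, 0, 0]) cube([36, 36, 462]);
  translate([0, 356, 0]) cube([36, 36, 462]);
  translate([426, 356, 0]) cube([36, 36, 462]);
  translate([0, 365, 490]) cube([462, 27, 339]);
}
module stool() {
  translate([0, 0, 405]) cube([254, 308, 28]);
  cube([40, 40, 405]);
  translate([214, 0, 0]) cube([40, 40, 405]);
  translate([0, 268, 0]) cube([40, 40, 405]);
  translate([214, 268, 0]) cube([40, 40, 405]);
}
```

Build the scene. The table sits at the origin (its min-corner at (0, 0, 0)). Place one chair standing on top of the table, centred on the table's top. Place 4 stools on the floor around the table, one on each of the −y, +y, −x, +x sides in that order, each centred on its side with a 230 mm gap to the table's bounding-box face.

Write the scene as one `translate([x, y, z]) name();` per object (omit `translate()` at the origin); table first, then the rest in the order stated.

table();
translate([141, 162, 773]) chair();
translate([245, -538, 0]) stool();
translate([245, 946, 0]) stool();
translate([-484, 204, 0]) stool();
translate([974, 204, 0]) stool();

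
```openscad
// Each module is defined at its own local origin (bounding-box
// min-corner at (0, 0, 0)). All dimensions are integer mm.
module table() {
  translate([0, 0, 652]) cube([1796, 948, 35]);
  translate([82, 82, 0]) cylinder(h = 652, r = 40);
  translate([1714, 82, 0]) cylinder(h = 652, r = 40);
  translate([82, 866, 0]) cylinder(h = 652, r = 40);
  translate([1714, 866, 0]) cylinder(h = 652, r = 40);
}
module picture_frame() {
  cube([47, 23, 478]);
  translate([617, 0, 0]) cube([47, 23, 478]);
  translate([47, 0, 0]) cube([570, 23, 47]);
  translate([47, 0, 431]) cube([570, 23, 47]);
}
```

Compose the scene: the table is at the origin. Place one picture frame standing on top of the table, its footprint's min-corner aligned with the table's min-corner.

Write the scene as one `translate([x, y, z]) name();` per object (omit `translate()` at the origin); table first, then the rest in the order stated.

table();
translate([0, 0, 687]) picture_frame();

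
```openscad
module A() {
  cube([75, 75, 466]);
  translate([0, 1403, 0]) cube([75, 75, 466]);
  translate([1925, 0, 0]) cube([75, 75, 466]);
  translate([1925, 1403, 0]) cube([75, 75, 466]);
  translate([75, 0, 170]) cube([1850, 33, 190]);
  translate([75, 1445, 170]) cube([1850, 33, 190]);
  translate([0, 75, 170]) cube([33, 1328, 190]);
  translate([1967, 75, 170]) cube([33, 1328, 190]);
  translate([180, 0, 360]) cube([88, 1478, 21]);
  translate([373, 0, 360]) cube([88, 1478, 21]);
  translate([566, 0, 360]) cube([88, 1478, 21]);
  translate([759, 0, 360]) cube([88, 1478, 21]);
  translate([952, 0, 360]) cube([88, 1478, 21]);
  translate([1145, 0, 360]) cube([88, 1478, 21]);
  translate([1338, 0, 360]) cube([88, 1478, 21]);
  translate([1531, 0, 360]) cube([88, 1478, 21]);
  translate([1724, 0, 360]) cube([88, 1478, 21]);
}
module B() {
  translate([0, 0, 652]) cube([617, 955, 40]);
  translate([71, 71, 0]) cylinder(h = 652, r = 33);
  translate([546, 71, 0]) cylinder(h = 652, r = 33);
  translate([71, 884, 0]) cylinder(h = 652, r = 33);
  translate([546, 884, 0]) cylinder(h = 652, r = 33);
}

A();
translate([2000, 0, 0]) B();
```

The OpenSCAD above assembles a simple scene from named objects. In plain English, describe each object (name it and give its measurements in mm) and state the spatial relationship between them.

A is a bed frame 2000 mm long (x) by 1478 mm wide (y). Four 75×75 mm corner posts, 466 mm tall, at the corners of the footprint. Four rails of 33 mm thickness and 190 mm height run between adjacent posts with their undersides at z = 170 mm, their outer faces flush with the outside of the frame (the two x-running rails run between the posts' inner faces; the two y-running rails run between the posts' inner faces). 9 slats, each 88 mm wide (x) and 21 mm thick, lie across the top of the two x-running rails, running the full 1478 mm width of the frame in y; the slats are evenly spaced along x between the inner faces of the end posts with equal gaps (rounded down to the nearest mm) at the −x end and between each pair — any rounding remainder accumulates at the +x end.

B is a table: top 617 mm (x) × 955 mm (y), 40 mm thick, upper face at z = 692 mm, on four round legs of 66 mm diameter, each leg's bounding box inset 38 mm from the nearest pair of top edges, running from z = 0 to the bottom of the top.

The table is against the bed frame's +x side, with their −y faces flush.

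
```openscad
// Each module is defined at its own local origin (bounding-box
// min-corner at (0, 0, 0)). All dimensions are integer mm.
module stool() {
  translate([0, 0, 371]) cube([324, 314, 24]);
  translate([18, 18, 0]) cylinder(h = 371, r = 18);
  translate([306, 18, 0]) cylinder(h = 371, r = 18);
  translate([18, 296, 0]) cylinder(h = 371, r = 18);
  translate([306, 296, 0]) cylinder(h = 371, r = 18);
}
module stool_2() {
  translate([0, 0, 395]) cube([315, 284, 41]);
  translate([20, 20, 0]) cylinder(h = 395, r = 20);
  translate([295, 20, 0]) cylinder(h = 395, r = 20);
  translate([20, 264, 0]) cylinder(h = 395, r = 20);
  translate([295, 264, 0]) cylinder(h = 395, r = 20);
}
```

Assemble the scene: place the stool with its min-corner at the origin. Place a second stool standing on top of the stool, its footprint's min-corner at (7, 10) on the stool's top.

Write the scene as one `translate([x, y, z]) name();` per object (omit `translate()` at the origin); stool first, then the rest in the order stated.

stool();
translate([7, 10, 395]) stool_2();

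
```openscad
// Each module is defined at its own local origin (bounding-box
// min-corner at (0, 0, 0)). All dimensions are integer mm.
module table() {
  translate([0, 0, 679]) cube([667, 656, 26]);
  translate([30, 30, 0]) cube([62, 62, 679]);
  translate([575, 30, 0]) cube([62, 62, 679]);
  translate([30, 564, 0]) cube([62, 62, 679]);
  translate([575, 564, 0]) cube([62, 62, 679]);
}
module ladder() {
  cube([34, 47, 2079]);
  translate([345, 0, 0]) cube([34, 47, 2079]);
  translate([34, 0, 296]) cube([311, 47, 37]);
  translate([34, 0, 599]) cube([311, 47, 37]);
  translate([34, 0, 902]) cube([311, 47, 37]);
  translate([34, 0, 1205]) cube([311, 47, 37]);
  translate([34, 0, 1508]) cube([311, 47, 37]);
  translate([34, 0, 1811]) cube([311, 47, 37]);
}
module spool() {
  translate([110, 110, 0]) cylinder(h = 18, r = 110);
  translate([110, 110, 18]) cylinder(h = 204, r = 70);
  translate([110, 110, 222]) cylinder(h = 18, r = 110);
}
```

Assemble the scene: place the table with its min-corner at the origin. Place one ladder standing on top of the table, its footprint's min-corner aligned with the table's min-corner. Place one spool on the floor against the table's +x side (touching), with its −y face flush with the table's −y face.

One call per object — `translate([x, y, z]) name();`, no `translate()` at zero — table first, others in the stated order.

table();
translate([0, 0, 705]) ladder();
translate([667, 0, 0]) spool();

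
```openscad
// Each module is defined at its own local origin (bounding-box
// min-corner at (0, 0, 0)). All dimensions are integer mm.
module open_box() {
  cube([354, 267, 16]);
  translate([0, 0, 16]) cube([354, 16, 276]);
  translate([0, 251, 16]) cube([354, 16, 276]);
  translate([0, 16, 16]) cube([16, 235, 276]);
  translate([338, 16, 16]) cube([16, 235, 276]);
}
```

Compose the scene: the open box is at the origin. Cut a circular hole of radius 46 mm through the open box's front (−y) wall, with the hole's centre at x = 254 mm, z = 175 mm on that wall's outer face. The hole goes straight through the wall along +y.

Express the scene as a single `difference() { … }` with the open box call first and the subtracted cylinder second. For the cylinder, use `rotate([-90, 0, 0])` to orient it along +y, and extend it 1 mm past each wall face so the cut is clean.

difference() {
  open_box();
  translate([254, -1, 175]) rotate([-90, 0, 0]) cylinder(h = 18, r = 46);
}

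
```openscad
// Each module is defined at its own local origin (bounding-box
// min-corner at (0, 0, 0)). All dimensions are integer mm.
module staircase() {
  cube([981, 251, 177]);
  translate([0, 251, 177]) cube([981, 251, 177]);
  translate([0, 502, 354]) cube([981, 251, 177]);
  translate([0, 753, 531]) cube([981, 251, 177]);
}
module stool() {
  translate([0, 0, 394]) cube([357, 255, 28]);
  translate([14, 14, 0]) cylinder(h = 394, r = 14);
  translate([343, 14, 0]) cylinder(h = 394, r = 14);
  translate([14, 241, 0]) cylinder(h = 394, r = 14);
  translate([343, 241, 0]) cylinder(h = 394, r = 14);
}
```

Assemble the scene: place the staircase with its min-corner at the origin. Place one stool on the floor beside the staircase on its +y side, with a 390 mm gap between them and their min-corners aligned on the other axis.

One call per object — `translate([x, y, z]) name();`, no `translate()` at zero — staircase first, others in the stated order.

staircase();
translate([0, 1394, 0]) stool();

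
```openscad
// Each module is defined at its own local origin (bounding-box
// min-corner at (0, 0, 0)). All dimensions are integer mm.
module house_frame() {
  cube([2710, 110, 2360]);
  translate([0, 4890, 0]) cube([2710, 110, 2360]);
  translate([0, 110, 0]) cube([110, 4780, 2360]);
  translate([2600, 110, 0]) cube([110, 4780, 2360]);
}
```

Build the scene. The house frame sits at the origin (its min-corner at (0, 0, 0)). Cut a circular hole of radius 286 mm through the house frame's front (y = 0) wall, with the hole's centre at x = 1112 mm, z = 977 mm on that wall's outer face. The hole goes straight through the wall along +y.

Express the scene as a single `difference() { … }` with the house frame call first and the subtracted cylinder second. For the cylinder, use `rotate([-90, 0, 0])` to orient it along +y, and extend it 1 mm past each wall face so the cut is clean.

difference() {
  house_frame();
  translate([1112, -1, 977]) rotate([-90, 0, 0]) cylinder(h = 112, r = 286);
}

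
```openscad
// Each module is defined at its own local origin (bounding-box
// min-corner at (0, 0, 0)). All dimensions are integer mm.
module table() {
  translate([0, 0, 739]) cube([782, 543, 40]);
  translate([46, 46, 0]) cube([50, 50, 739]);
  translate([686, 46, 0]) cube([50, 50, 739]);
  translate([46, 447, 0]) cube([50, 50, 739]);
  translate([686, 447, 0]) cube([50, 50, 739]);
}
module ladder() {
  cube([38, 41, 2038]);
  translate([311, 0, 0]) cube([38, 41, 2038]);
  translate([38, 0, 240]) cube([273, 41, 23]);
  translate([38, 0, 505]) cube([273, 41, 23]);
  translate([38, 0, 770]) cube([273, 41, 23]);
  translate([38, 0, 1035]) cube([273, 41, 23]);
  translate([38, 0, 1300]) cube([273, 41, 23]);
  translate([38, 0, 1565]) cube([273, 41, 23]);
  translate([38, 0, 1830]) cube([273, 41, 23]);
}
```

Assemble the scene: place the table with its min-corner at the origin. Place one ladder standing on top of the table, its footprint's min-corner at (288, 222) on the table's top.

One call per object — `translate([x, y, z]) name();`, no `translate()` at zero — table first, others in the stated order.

table();
translate([288, 222, 779]) ladder();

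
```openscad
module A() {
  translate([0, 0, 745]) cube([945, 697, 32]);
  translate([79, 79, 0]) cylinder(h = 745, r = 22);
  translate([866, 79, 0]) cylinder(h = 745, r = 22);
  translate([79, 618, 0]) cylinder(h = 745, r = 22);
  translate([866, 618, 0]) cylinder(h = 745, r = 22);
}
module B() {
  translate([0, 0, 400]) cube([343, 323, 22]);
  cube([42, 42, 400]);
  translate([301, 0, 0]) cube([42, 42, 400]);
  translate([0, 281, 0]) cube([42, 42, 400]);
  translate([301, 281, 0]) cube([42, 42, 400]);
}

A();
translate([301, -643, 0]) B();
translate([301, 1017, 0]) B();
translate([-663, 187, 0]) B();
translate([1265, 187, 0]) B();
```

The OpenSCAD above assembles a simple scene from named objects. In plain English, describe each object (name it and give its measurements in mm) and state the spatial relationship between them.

A is a rectangular dining table. The top is 945×697×32 mm with its upper surface at z = 777 mm. It stands on four round legs of 44 mm diameter, each leg's bounding box inset 57 mm from the nearest pair of top edges, running from the floor to the underside of the top.

B is a simple wooden stool: a rectangular seat 343 mm (x) by 323 mm (y), 22 mm thick, top face at z = 422 mm, on four square legs, each 42×42 mm in cross-section. The legs rest on z = 0, each flush with a corner of the seat.

Four stools sit around the table at the −y, +y, −x, +x sides.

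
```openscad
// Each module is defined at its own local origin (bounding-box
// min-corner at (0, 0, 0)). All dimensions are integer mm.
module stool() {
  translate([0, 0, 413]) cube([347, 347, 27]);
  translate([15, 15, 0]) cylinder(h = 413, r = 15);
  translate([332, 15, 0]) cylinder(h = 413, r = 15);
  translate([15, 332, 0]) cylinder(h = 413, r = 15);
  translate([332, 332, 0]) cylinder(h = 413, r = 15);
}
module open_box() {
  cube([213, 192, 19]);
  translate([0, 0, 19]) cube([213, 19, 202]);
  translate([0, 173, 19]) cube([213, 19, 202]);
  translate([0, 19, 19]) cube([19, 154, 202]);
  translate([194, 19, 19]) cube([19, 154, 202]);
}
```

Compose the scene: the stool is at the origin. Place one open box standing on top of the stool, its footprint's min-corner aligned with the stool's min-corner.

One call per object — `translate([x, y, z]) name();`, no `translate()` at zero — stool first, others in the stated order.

stool();
translate([0, 0, 440]) open_box();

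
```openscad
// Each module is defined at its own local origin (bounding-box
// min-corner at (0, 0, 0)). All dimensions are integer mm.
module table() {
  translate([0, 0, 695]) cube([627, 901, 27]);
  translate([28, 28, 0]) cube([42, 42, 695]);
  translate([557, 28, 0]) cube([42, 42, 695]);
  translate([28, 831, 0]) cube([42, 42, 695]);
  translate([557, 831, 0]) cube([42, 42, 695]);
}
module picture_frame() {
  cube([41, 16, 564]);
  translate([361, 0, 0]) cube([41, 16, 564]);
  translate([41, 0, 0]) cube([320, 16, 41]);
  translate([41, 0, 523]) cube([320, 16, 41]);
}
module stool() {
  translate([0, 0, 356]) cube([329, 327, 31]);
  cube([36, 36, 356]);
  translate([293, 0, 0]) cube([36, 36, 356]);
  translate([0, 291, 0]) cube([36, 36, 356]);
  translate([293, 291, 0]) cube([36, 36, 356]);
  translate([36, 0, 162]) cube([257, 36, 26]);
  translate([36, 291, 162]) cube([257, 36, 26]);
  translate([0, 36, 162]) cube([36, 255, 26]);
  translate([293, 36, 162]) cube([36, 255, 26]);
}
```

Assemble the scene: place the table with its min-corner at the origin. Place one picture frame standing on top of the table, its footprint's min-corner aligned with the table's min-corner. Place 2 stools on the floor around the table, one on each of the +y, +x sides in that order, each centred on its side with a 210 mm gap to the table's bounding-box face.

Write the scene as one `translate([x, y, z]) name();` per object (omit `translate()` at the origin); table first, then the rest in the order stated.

table();
translate([0, 0, 722]) picture_frame();
translate([149, 1111, 0]) stool();
translate([837, 287, 0]) stool();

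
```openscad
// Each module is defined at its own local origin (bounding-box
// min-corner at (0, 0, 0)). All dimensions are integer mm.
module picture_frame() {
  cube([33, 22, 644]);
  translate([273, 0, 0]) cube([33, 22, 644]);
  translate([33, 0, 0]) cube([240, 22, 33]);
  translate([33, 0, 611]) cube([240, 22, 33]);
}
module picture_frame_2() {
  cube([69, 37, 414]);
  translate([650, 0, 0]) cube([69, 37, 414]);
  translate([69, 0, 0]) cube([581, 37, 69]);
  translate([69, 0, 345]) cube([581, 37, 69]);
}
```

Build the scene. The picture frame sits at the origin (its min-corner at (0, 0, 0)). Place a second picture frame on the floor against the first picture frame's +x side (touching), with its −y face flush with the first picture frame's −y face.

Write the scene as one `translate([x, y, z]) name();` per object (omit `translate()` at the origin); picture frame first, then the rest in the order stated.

picture_frame();
translate([306, 0, 0]) picture_frame_2();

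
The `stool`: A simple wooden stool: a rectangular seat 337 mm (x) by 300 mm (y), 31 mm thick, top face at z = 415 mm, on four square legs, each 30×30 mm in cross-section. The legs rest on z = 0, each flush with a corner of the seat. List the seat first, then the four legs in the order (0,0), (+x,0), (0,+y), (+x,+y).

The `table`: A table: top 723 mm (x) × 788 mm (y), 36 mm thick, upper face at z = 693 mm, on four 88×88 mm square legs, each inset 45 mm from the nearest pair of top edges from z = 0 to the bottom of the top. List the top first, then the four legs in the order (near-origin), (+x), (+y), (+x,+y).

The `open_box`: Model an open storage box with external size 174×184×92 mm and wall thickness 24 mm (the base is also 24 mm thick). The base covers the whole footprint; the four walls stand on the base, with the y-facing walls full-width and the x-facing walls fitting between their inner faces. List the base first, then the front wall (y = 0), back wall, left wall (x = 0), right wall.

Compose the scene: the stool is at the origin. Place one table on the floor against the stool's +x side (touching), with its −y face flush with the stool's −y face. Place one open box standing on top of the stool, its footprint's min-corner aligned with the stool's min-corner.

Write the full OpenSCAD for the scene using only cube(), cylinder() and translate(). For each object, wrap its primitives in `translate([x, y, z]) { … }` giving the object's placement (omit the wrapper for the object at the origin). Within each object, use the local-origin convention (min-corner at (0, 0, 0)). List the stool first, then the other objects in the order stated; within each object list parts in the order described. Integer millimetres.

translate([0, 0, 384]) cube([337, 300, 31]);
cube([30, 30, 384]);
translate([307, 0, 0]) cube([30, 30, 384]);
translate([0, 270, 0]) cube([30, 30, 384]);
translate([307, 270, 0]) cube([30, 30, 384]);
translate([337, 0, 0]) {
  translate([0, 0, 657]) cube([723, 788, 36]);
  translate([45, 45, 0]) cube([88, 88, 657]);
  translate([590, 45, 0]) cube([88, 88, 657]);
  translate([45, 655, 0]) cube([88, 88, 657]);
  translate([590, 655, 0]) cube([88, 88, 657]);
}
translate([0, 0, 415]) {
  cube([174, 184, 24]);
  translate([0, 0, 24]) cube([174, 24, 68]);
  translate([0, 160, 24]) cube([174, 24, 68]);
  translate([0, 24, 24]) cube([24, 136, 68]);
  translate([150, 24, 24]) cube([24, 136, 68]);
}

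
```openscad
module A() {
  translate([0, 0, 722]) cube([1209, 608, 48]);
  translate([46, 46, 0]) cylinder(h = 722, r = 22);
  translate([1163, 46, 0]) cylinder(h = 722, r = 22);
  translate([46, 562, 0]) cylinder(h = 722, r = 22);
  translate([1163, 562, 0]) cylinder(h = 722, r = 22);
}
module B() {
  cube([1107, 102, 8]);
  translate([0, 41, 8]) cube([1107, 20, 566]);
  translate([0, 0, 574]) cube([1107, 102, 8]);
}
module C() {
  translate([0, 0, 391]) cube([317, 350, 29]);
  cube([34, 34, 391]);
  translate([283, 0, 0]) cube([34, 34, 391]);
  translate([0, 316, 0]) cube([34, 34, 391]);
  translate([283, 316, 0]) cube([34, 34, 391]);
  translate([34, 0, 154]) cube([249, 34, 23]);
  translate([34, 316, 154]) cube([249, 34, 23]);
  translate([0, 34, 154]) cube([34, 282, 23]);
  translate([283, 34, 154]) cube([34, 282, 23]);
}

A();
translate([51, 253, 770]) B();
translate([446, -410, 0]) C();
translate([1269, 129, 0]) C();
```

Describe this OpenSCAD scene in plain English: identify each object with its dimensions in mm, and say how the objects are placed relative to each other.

A is a table: top 1209 mm (x) × 608 mm (y), 48 mm thick, upper face at z = 770 mm, on four round legs of 44 mm diameter, each leg's bounding box inset 24 mm from the nearest pair of top edges, running from z = 0 to the bottom of the top.

B is an I-beam lying along x, 1107 mm long. Overall section height 582 mm. Two flanges 102 mm wide (y) and 8 mm thick, one on the floor and one at the top; a web 20 mm thick runs between them, centred on the flange width.

C is a simple wooden stool: a rectangular seat 317 mm (x) by 350 mm (y), 29 mm thick, top face at z = 420 mm, on four square legs, each 34×34 mm in cross-section. The legs rest on z = 0, each flush with a corner of the seat. Four stretchers, 34 mm wide and 23 mm tall, connect adjacent legs with their undersides at z = 154 mm, each running between the inner faces of the legs it joins and aligned with the legs' outer faces on the other axis.

The I-beam is on top of the table, centred. Two stools sit around the table at the −y, +x sides.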